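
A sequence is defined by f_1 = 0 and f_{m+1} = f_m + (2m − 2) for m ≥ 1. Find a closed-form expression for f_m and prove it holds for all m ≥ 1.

Claim: f_m = m^2 − 3m + 2.

Base case: f_1 = 0, and 1^2 − 3·1 + 2 = 0.
Assume f_k = k^2 − 3k + 2.
Then f_{k+1} = f_k + (2k − 2) = (k^2 − 3k + 2) + (2k − 2) = k^2 − k,
and (k+1)^2 − 3·(k+1) + 2 = k^2 − k.
Hence f_m = m^2 − 3m + 2 for every m ≥ 1, by induction.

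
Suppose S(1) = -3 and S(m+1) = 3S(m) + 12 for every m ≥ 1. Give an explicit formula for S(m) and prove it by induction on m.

Claim: S(m) = 3^m − 6.

Base case: S(1) = -3, and 3^1 − 6 = 3 − 6 = -3.
Assume S(r) = 3^r − 6 for some r ≥ 1.
Then S(r+1) = 3S(r) + 12 = 3·(3^r − 6) + 12 = 3^{r+1} − 18 + 12 = 3^{r+1} − 6.
This completes the inductive step, so S(m) = 3^m − 6 for all m ≥ 1.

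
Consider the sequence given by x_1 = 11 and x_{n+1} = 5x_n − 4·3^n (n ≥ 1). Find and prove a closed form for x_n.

Claim: x_n = 5^n + 2·3^n.

Base case: x_1 = 11, and 5^1 + 2·3^1 = 5 + 6 = 11.
Assume x_m = 5^m + 2·3^m for some m ≥ 1.
Then x_{m+1} = 5x_m − 4·3^m = 5·(5^m + 2·3^m) − 4·3^m = 5^{m+1} + 10·3^m − 4·3^m = 5^{m+1} + 6·3^m = 5^{m+1} + 2·3^{m+1}.
So the formula holds for m+1, and by induction x_n = 5^n + 2·3^n for all n ≥ 1.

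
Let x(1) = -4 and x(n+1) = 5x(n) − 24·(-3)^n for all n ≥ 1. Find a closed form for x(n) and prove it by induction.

Claim: x(n) = 5^n + 3·(-3)^n.

Base case: x(1) = -4, and 5^1 + 3·(-3)^1 = 5 − 9 = -4.
Assume x(j) = 5^j + 3·(-3)^j for some j ≥ 1.
Then x(j+1) = 5x(j) − 24·(-3)^j = 5·(5^j + 3·(-3)^j) − 24·(-3)^j = 5^{j+1} + 15·(-3)^j − 24·(-3)^j = 5^{j+1} − 9·(-3)^j = 5^{j+1} + 3·(-3)^{j+1}.
Hence x(n) = 5^n + 3·(-3)^n for every n ≥ 1, by induction.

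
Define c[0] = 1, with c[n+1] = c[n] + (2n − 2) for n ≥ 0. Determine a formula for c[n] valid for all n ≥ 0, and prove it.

Claim: c[n] = n^2 − 3n + 1.

Base case: c[0] = 1, and 0^2 − 3·0 + 1 = 1.
Assume c[r] = r^2 − 3r + 1.
Then c[r+1] = c[r] + (2r − 2) = (r^2 − 3r + 1) + (2r − 2) = r^2 − r − 1,
and (r+1)^2 − 3·(r+1) + 1 = r^2 − r − 1.
By induction, c[n] = n^2 − 3n + 1 for all n ≥ 0.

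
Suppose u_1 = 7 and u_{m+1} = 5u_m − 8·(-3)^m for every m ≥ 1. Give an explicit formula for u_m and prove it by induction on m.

Claim: u_m = 2·5^m + (-3)^m.

Base case: u_1 = 7, and 2·5^1 + (-3)^1 = 10 − 3 = 7.
Assume u_j = 2·5^j + (-3)^j for some j ≥ 1.
Then u_{j+1} = 5u_j − 8·(-3)^j = 5·(2·5^j + (-3)^j) − 8·(-3)^j = 2·5^{j+1} + 5·(-3)^j − 8·(-3)^j = 2·5^{j+1} − 3·(-3)^j = 2·5^{j+1} + (-3)^{j+1}.
By induction, u_m = 2·5^m + (-3)^m for all m ≥ 1.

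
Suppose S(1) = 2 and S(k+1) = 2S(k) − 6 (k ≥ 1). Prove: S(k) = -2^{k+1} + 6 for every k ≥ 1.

Base case: S(1) = 2, and -2^{1+1} + 6 = -4 + 6 = 2.
Assume S(r) = -2^{r+1} + 6 for some r ≥ 1.
Then S(r+1) = 2S(r) − 6 = 2·(-2^{r+1} + 6) − 6 = -2^{r+2} + 12 − 6 = -2^{r+2} + 6.
By induction, S(k) = -2^{k+1} + 6 for all k ≥ 1.

S(k) = -2^{k+1} + 6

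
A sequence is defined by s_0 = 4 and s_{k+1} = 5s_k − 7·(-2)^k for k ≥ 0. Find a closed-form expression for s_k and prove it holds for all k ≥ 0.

Claim: s_k = 3·5^k + (-2)^k.

Base case: s_0 = 4, and 3·5^0 + (-2)^0 = 3 + 1 = 4.
Assume s_j = 3·5^j + (-2)^j for some j ≥ 0.
Then s_{j+1} = 5s_j − 7·(-2)^j = 5·(3·5^j + (-2)^j) − 7·(-2)^j = 3·5^{j+1} + 5·(-2)^j − 7·(-2)^j = 3·5^{j+1} − 2·(-2)^j = 3·5^{j+1} + (-2)^{j+1}.
So the formula holds for j+1, and by induction s_k = 3·5^k + (-2)^k for all k ≥ 0.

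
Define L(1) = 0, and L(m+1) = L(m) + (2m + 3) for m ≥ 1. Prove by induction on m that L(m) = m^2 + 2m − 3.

Base case: L(1) = 0, and 1^2 + 2·1 − 3 = 0.
Assume L(r) = r^2 + 2r − 3.
Then L(r+1) = L(r) + (2r + 3) = (r^2 + 2r − 3) + (2r + 3) = r^2 + 4r,
and (r+1)^2 + 2·(r+1) − 3 = r^2 + 4r.
This completes the inductive step, so L(m) = m^2 + 2m − 3 for all m ≥ 1.

L(m) = m^2 + 2m − 3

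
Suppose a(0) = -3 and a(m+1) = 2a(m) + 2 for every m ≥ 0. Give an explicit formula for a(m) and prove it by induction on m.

Claim: a(m) = -2^m − 2.

Base case: a(0) = -3, and -2^0 − 2 = -1 − 2 = -3.
Assume a(k) = -2^k − 2 for some k ≥ 0.
Then a(k+1) = 2a(k) + 2 = 2·(-2^k − 2) + 2 = -2^{k+1} − 4 + 2 = -2^{k+1} − 2.
By induction, a(m) = -2^m − 2 for all m ≥ 0.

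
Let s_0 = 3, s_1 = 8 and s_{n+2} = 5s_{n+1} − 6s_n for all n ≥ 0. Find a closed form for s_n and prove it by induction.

Claim: s_n = 2·3^n + 2^n.

Base cases: s_0 = 3 and 2·3^0 + 2^0 = 3; s_1 = 8 and 2·3^1 + 2^1 = 8.
Assume s_i = 2·3^i + 2^i for all 0 ≤ i ≤ j, where j ≥ 1.
Then s_{j+1} = 5s_j − 6s_{j−1} = 5·(2·3^j + 2^j) − 6·(2·3^{j−1} + 2^{j−1}) = 2·(5·3 − 6)3^{j−1} + (5·2 − 6)2^{j−1} = 18·3^{j−1} + 4·2^{j−1} = 2·3^{j+1} + 2^{j+1}.
So the formula holds for j+1, and by strong induction s_n = 2·3^n + 2^n for all n ≥ 0.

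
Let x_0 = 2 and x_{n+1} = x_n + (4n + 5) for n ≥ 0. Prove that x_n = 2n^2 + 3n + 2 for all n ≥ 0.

Base case: x_0 = 2, and 2·0^2 + 3·0 + 2 = 2.
Assume x_r = 2r^2 + 3r + 2.
Then x_{r+1} = x_r + (4r + 5) = (2r^2 + 3r + 2) + (4r + 5) = 2r^2 + 7r + 7,
and 2·(r+1)^2 + 3·(r+1) + 2 = 2r^2 + 7r + 7.
This completes the inductive step, so x_n = 2n^2 + 3n + 2 for all n ≥ 0.

x_n = 2n^2 + 3n + 2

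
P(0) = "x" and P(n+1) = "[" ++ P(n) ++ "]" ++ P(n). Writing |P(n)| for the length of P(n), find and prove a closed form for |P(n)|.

Claim: |P(n)| = 3·2^n − 2.

Base case: |P(0)| = 1, and 3·2^0 − 2 = 1.
Assume |P(m)| = 3·2^m − 2.
Then |P(m+1)| = 1 + |P(m)| + 1 + |P(m)| = 2|P(m)| + 2 = 2(3·2^m − 2) + 2 = 3·2^{m+1} − 4 + 2 = 3·2^{m+1} − 2.
Hence |P(n)| = 3·2^n − 2 for every n ≥ 0, by induction.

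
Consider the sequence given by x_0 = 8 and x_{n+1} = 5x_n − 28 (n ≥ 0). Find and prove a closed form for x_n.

Claim: x_n = 5^n + 7.

Base case: x_0 = 8, and 5^0 + 7 = 1 + 7 = 8.
Assume x_k = 5^k + 7 for some k ≥ 0.
Then x_{k+1} = 5x_k − 28 = 5·(5^k + 7) − 28 = 5^{k+1} + 35 − 28 = 5^{k+1} + 7.
Hence x_n = 5^n + 7 for every n ≥ 0, by induction.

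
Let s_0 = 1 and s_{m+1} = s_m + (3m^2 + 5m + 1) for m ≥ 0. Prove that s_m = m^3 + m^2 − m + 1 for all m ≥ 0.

Base case: s_0 = 1, and 0^3 + 0^2 − 0 + 1 = 1.
Assume s_j = j^3 + j^2 − j + 1.
Then s_{j+1} = s_j + (3j^2 + 5j + 1) = (j^3 + j^2 − j + 1) + (3j^2 + 5j + 1) = j^3 + 4j^2 + 4j + 2,
and (j+1)^3 + (j+1)^2 − (j+1) + 1 = j^3 + 4j^2 + 4j + 2.
By induction, s_m = m^3 + m^2 − m + 1 for all m ≥ 0.

s_m = m^3 + m^2 − m + 1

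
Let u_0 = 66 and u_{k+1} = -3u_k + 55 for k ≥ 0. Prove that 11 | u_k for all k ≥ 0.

Base case: u_0 = 66 = 11·6, so 11 | u_0.
Assume 11 | u_j, so u_j = 11t for some integer t.
Then u_{j+1} = -3u_j + 55 = -3·(11t) + 55 = 11(-3t + 5), so 11 | u_{j+1}.
By induction, 11 | u_k for all k ≥ 0.

11 | u_k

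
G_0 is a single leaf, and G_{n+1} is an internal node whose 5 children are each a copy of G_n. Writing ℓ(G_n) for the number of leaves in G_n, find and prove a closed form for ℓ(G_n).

Claim: ℓ(G_n) = 5^n.

Base case: ℓ(G_0) = 1, and 5^0 = 1.
Assume ℓ(G_r) = 5^r.
Then ℓ(G_{r+1}) = 5·ℓ(G_r) = 5·5^r = 5^{r+1}.
So the formula holds for r+1, and by induction ℓ(G_n) = 5^n for all n ≥ 0.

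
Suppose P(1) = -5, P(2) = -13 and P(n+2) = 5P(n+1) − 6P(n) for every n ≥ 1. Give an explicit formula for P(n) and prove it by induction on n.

Claim: P(n) = -2^n − 3^n.

Base cases: P(1) = -5 and -2^1 − 3^1 = -5; P(2) = -13 and -2^2 − 3^2 = -13.
Assume P(j) = -2^j − 3^j for all 1 ≤ j ≤ k, where k ≥ 2.
Then P(k+1) = 5P(k) − 6P(k−1) = 5·(-2^k − 3^k) − 6·(-2^{k−1} − 3^{k−1}) = -(5·2 − 6)2^{k−1} − (5·3 − 6)3^{k−1} = -4·2^{k−1} − 9·3^{k−1} = -2^{k+1} − 3^{k+1}.
Hence P(n) = -2^n − 3^n for every n ≥ 1, by strong induction.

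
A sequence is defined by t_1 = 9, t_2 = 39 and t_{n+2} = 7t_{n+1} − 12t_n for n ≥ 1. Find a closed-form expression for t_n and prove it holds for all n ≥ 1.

Claim: t_n = 3·4^n − 3^n.

Base cases: t_1 = 9 and 3·4^1 − 3^1 = 9; t_2 = 39 and 3·4^2 − 3^2 = 39.
Assume t_j = 3·4^j − 3^j for all 1 ≤ j ≤ k, where k ≥ 2.
Then t_{k+1} = 7t_k − 12t_{k−1} = 7·(3·4^k − 3^k) − 12·(3·4^{k−1} − 3^{k−1}) = 3·(7·4 − 12)4^{k−1} − (7·3 − 12)3^{k−1} = 48·4^{k−1} − 9·3^{k−1} = 3·4^{k+1} − 3^{k+1}.
Hence t_n = 3·4^n − 3^n for every n ≥ 1, by strong induction.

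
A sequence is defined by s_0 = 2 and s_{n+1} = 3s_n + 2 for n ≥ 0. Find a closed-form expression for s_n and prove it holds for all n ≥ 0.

Claim: s_n = 3^{n+1} − 1.

Base case: s_0 = 2, and 3^{0+1} − 1 = 3 − 1 = 2.
Assume s_m = 3^{m+1} − 1 for some m ≥ 0.
Then s_{m+1} = 3s_m + 2 = 3·(3^{m+1} − 1) + 2 = 3^{m+2} − 3 + 2 = 3^{m+2} − 1.
So the formula holds for m+1, and by induction s_n = 3^{n+1} − 1 for all n ≥ 0.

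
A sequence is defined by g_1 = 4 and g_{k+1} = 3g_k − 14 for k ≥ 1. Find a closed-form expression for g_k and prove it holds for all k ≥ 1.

Claim: g_k = -3^k + 7.

Base case: g_1 = 4, and -3^1 + 7 = -3 + 7 = 4.
Assume g_r = -3^r + 7 for some r ≥ 1.
Then g_{r+1} = 3g_r − 14 = 3·(-3^r + 7) − 14 = -3^{r+1} + 21 − 14 = -3^{r+1} + 7.
This completes the inductive step, so g_k = -3^k + 7 for all k ≥ 1.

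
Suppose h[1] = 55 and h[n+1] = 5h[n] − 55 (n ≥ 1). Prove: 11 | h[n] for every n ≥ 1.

Base case: h[1] = 55 = 11·5, so 11 | h[1].
Assume 11 | h[j], so h[j] = 11t for some integer t.
Then h[j+1] = 5h[j] − 55 = 5·(11t) − 55 = 11(5t − 5), so 11 | h[j+1].
This completes the inductive step, so 11 | h[n] for all n ≥ 1.

11 | h[n]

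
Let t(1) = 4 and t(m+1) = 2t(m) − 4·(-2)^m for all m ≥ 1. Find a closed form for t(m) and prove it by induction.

Claim: t(m) = 3·2^m + (-2)^m.

Base case: t(1) = 4, and 3·2^1 + (-2)^1 = 6 − 2 = 4.
Assume t(j) = 3·2^j + (-2)^j for some j ≥ 1.
Then t(j+1) = 2t(j) − 4·(-2)^j = 2·(3·2^j + (-2)^j) − 4·(-2)^j = 3·2^{j+1} + 2·(-2)^j − 4·(-2)^j = 3·2^{j+1} − 2·(-2)^j = 3·2^{j+1} + (-2)^{j+1}.
So the formula holds for j+1, and by induction t(m) = 3·2^m + (-2)^m for all m ≥ 1.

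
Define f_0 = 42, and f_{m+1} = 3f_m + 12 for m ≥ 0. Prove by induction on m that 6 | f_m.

Base case: f_0 = 42 = 6·7, so 6 | f_0.
Assume 6 | f_r, so f_r = 6t for some integer t.
Then f_{r+1} = 3f_r + 12 = 3·(6t) + 12 = 6(3t + 2), so 6 | f_{r+1}.
By induction, 6 | f_m for all m ≥ 0.

6 | f_m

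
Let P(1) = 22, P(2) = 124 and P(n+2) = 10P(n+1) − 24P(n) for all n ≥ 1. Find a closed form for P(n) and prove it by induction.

Claim: P(n) = 3·6^n + 4^n.

Base cases: P(1) = 22 and 3·6^1 + 4^1 = 22; P(2) = 124 and 3·6^2 + 4^2 = 124.
Assume P(i) = 3·6^i + 4^i for all 1 ≤ i ≤ j, where j ≥ 2.
Then P(j+1) = 10P(j) − 24P(j−1) = 10·(3·6^j + 4^j) − 24·(3·6^{j−1} + 4^{j−1}) = 3·(10·6 − 24)6^{j−1} + (10·4 − 24)4^{j−1} = 108·6^{j−1} + 16·4^{j−1} = 3·6^{j+1} + 4^{j+1}.
By strong induction, P(n) = 3·6^n + 4^n for all n ≥ 1.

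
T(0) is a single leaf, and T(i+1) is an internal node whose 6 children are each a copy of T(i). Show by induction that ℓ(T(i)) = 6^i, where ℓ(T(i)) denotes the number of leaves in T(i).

Base case: ℓ(T(0)) = 1, and 6^0 = 1.
Assume ℓ(T(r)) = 6^r.
Then ℓ(T(r+1)) = 6·ℓ(T(r)) = 6·6^r = 6^{r+1}.
So the formula holds for r+1, and by induction ℓ(T(i)) = 6^i for all i ≥ 0.

ℓ(T(i)) = 6^i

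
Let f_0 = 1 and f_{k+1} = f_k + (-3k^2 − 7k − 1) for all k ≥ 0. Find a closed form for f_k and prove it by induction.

Claim: f_k = -k^3 − 2k^2 + 2k + 1.

Base case: f_0 = 1, and -0^3 − 2·0^2 + 2·0 + 1 = 1.
Assume f_m = -m^3 − 2m^2 + 2m + 1.
Then f_{m+1} = f_m + (-3m^2 − 7m − 1) = (-m^3 − 2m^2 + 2m + 1) + (-3m^2 − 7m − 1) = -m^3 − 5m^2 − 5m,
and -(m+1)^3 − 2·(m+1)^2 + 2·(m+1) + 1 = -m^3 − 5m^2 − 5m.
This completes the inductive step, so f_k = -k^3 − 2k^2 + 2k + 1 for all k ≥ 0.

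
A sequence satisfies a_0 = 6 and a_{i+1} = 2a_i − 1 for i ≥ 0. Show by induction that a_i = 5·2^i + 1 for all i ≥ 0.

Base case: a_0 = 6, and 5·2^0 + 1 = 5 + 1 = 6.
Assume a_k = 5·2^k + 1 for some k ≥ 0.
Then a_{k+1} = 2a_k − 1 = 2·(5·2^k + 1) − 1 = 10·2^k + 2 − 1 = 5·2^{k+1} + 1.
So the formula holds for k+1, and by induction a_i = 5·2^i + 1 for all i ≥ 0.

a_i = 5·2^i + 1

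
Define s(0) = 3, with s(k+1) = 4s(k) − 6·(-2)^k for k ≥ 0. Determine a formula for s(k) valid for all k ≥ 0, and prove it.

Claim: s(k) = 2·4^k + (-2)^k.

Base case: s(0) = 3, and 2·4^0 + (-2)^0 = 2 + 1 = 3.
Assume s(j) = 2·4^j + (-2)^j for some j ≥ 0.
Then s(j+1) = 4s(j) − 6·(-2)^j = 4·(2·4^j + (-2)^j) − 6·(-2)^j = 2·4^{j+1} + 4·(-2)^j − 6·(-2)^j = 2·4^{j+1} − 2·(-2)^j = 2·4^{j+1} + (-2)^{j+1}.
This completes the inductive step, so s(k) = 2·4^k + (-2)^k for all k ≥ 0.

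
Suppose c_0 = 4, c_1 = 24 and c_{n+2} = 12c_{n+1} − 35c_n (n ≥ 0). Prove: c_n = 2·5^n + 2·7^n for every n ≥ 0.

Base cases: c_0 = 4 and 2·5^0 + 2·7^0 = 4; c_1 = 24 and 2·5^1 + 2·7^1 = 24.
Assume c_j = 2·5^j + 2·7^j for all 0 ≤ j ≤ m, where m ≥ 1.
Then c_{m+1} = 12c_m − 35c_{m−1} = 12·(2·5^m + 2·7^m) − 35·(2·5^{m−1} + 2·7^{m−1}) = 2·(12·5 − 35)5^{m−1} + 2·(12·7 − 35)7^{m−1} = 50·5^{m−1} + 98·7^{m−1} = 2·5^{m+1} + 2·7^{m+1}.
Hence c_n = 2·5^n + 2·7^n for every n ≥ 0, by strong induction.

c_n = 2·5^n + 2·7^n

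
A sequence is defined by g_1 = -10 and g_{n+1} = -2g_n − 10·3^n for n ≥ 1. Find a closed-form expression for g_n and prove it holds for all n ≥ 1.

Claim: g_n = 2·(-2)^n − 2·3^n.

Base case: g_1 = -10, and 2·(-2)^1 − 2·3^1 = -4 − 6 = -10.
Assume g_r = 2·(-2)^r − 2·3^r for some r ≥ 1.
Then g_{r+1} = -2g_r − 10·3^r = -2·(2·(-2)^r − 2·3^r) − 10·3^r = 2·(-2)^{r+1} + 4·3^r − 10·3^r = 2·(-2)^{r+1} − 6·3^r = 2·(-2)^{r+1} − 2·3^{r+1}.
By induction, g_n = 2·(-2)^n − 2·3^n for all n ≥ 1.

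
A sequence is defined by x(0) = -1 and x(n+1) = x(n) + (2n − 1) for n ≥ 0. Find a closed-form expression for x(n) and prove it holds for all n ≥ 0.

Claim: x(n) = n^2 − 2n − 1.

Base case: x(0) = -1, and 0^2 − 2·0 − 1 = -1.
Assume x(m) = m^2 − 2m − 1.
Then x(m+1) = x(m) + (2m − 1) = (m^2 − 2m − 1) + (2m − 1) = m^2 − 2,
and (m+1)^2 − 2·(m+1) − 1 = m^2 − 2.
This completes the inductive step, so x(n) = n^2 − 2n − 1 for all n ≥ 0.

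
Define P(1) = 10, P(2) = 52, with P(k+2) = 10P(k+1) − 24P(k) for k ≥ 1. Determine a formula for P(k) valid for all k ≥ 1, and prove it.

Claim: P(k) = 6^k + 4^k.

Base cases: P(1) = 10 and 6^1 + 4^1 = 10; P(2) = 52 and 6^2 + 4^2 = 52.
Assume P(j) = 6^j + 4^j for all 1 ≤ j ≤ m, where m ≥ 2.
Then P(m+1) = 10P(m) − 24P(m−1) = 10·(6^m + 4^m) − 24·(6^{m−1} + 4^{m−1}) = (10·6 − 24)6^{m−1} + (10·4 − 24)4^{m−1} = 36·6^{m−1} + 16·4^{m−1} = 6^{m+1} + 4^{m+1}.
By strong induction, P(k) = 6^k + 4^k for all k ≥ 1.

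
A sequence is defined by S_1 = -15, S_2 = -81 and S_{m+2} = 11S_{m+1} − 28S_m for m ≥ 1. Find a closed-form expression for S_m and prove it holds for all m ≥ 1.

Claim: S_m = -7^m − 2·4^m.

Base cases: S_1 = -15 and -7^1 − 2·4^1 = -15; S_2 = -81 and -7^2 − 2·4^2 = -81.
Assume S_j = -7^j − 2·4^j for all 1 ≤ j ≤ k, where k ≥ 2.
Then S_{k+1} = 11S_k − 28S_{k−1} = 11·(-7^k − 2·4^k) − 28·(-7^{k−1} − 2·4^{k−1}) = -(11·7 − 28)7^{k−1} − 2·(11·4 − 28)4^{k−1} = -49·7^{k−1} − 32·4^{k−1} = -7^{k+1} − 2·4^{k+1}.
By strong induction, S_m = -7^m − 2·4^m for all m ≥ 1.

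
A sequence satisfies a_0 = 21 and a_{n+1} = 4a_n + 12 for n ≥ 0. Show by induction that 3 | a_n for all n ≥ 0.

Base case: a_0 = 21 = 3·7, so 3 | a_0.
Assume 3 | a_r, so a_r = 3t for some integer t.
Then a_{r+1} = 4a_r + 12 = 4·(3t) + 12 = 3(4t + 4), so 3 | a_{r+1}.
Hence 3 | a_n for every n ≥ 0, by induction.

3 | a_n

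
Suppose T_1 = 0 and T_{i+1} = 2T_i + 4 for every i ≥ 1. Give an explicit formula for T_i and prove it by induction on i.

Claim: T_i = 2^{i+1} − 4.

Base case: T_1 = 0, and 2^{1+1} − 4 = 4 − 4 = 0.
Assume T_k = 2^{k+1} − 4 for some k ≥ 1.
Then T_{k+1} = 2T_k + 4 = 2·(2^{k+1} − 4) + 4 = 2^{k+2} − 8 + 4 = 2^{k+2} − 4.
Hence T_i = 2^{i+1} − 4 for every i ≥ 1, by induction.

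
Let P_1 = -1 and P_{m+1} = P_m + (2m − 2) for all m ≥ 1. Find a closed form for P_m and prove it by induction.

Claim: P_m = m^2 − 3m + 1.

Base case: P_1 = -1, and 1^2 − 3·1 + 1 = -1.
Assume P_j = j^2 − 3j + 1.
Then P_{j+1} = P_j + (2j − 2) = (j^2 − 3j + 1) + (2j − 2) = j^2 − j − 1,
and (j+1)^2 − 3·(j+1) + 1 = j^2 − j − 1.
This completes the inductive step, so P_m = m^2 − 3m + 1 for all m ≥ 1.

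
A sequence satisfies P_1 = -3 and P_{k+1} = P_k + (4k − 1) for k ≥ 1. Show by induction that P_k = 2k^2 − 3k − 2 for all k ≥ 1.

Base case: P_1 = -3, and 2·1^2 − 3·1 − 2 = -3.
Assume P_m = 2m^2 − 3m − 2.
Then P_{m+1} = P_m + (4m − 1) = (2m^2 − 3m − 2) + (4m − 1) = 2m^2 + m − 3,
and 2·(m+1)^2 − 3·(m+1) − 2 = 2m^2 + m − 3.
By induction, P_k = 2k^2 − 3k − 2 for all k ≥ 1.

P_k = 2k^2 − 3k − 2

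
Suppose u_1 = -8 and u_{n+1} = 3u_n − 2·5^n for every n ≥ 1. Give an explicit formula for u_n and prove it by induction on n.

Claim: u_n = -3^n − 5^n.

Base case: u_1 = -8, and -3^1 − 5^1 = -3 − 5 = -8.
Assume u_k = -3^k − 5^k for some k ≥ 1.
Then u_{k+1} = 3u_k − 2·5^k = 3·(-3^k − 5^k) − 2·5^k = -3^{k+1} − 3·5^k − 2·5^k = -3^{k+1} − 5·5^k = -3^{k+1} − 5^{k+1}.
So the formula holds for k+1, and by induction u_n = -3^n − 5^n for all n ≥ 1.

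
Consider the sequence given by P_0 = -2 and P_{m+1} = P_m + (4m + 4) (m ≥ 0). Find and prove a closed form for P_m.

Claim: P_m = 2m^2 + 2m − 2.

Base case: P_0 = -2, and 2·0^2 + 2·0 − 2 = -2.
Assume P_k = 2k^2 + 2k − 2.
Then P_{k+1} = P_k + (4k + 4) = (2k^2 + 2k − 2) + (4k + 4) = 2k^2 + 6k + 2,
and 2·(k+1)^2 + 2·(k+1) − 2 = 2k^2 + 6k + 2.
By induction, P_m = 2m^2 + 2m − 2 for all m ≥ 0.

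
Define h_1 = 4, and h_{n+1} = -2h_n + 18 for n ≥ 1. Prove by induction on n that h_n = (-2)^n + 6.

Base case: h_1 = 4, and (-2)^1 + 6 = -2 + 6 = 4.
Assume h_r = (-2)^r + 6 for some r ≥ 1.
Then h_{r+1} = -2h_r + 18 = -2·((-2)^r + 6) + 18 = -2·(-2)^r − 12 + 18 = (-2)^{r+1} + 6.
This completes the inductive step, so h_n = (-2)^n + 6 for all n ≥ 1.

h_n = (-2)^n + 6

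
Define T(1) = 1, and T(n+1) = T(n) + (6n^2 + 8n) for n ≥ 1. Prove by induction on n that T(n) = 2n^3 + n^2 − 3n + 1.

Base case: T(1) = 1, and 2·1^3 + 1^2 − 3·1 + 1 = 1.
Assume T(r) = 2r^3 + r^2 − 3r + 1.
Then T(r+1) = T(r) + (6r^2 + 8r) = (2r^3 + r^2 − 3r + 1) + (6r^2 + 8r) = 2r^3 + 7r^2 + 5r + 1,
and 2·(r+1)^3 + (r+1)^2 − 3·(r+1) + 1 = 2r^3 + 7r^2 + 5r + 1.
By induction, T(n) = 2n^3 + n^2 − 3n + 1 for all n ≥ 1.

T(n) = 2n^3 + n^2 − 3n + 1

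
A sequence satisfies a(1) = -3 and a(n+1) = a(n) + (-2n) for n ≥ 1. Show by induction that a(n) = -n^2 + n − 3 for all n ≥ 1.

Base case: a(1) = -3, and -1^2 + 1 − 3 = -3.
Assume a(k) = -k^2 + k − 3.
Then a(k+1) = a(k) + (-2k) = (-k^2 + k − 3) + (-2k) = -k^2 − k − 3,
and -(k+1)^2 + (k+1) − 3 = -k^2 − k − 3.
Hence a(n) = -n^2 + n − 3 for every n ≥ 1, by induction.

a(n) = -n^2 + n − 3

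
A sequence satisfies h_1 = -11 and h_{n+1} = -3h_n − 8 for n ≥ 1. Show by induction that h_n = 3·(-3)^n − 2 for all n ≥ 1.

Base case: h_1 = -11, and 3·(-3)^1 − 2 = -9 − 2 = -11.
Assume h_m = 3·(-3)^m − 2 for some m ≥ 1.
Then h_{m+1} = -3h_m − 8 = -3·(3·(-3)^m − 2) − 8 = -9·(-3)^m + 6 − 8 = 3·(-3)^{m+1} − 2.
Hence h_n = 3·(-3)^n − 2 for every n ≥ 1, by induction.

h_n = 3·(-3)^n − 2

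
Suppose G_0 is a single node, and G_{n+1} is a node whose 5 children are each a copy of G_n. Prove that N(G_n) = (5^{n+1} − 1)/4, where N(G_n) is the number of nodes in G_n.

Base case: N(G_0) = 1, and (5^{0+1} − 1)/4 = 1.
Assume N(G_r) = (5^{r+1} − 1)/4.
Then N(G_{r+1}) = 1 + 5N(G_r) = 1 + 5·(5^{r+1} − 1)/4 = 1 + (5^{r+2} − 5)/4 = (4 + 5^{r+2} − 5)/4 = (5^{r+2} − 1)/4.
Hence N(G_n) = (5^{n+1} − 1)/4 for every n ≥ 0, by induction.

N(G_n) = (5^{n+1} − 1)/4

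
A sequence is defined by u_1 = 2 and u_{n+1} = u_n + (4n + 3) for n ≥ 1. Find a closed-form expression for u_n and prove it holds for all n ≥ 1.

Claim: u_n = 2n^2 + n − 1.

Base case: u_1 = 2, and 2·1^2 + 1 − 1 = 2.
Assume u_j = 2j^2 + j − 1.
Then u_{j+1} = u_j + (4j + 3) = (2j^2 + j − 1) + (4j + 3) = 2j^2 + 5j + 2,
and 2·(j+1)^2 + (j+1) − 1 = 2j^2 + 5j + 2.
Hence u_n = 2n^2 + n − 1 for every n ≥ 1, by induction.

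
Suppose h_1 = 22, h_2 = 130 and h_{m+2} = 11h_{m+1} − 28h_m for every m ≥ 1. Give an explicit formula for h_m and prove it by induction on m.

Claim: h_m = 2·7^m + 2·4^m.

Base cases: h_1 = 22 and 2·7^1 + 2·4^1 = 22; h_2 = 130 and 2·7^2 + 2·4^2 = 130.
Assume h_j = 2·7^j + 2·4^j for all 1 ≤ j ≤ r, where r ≥ 2.
Then h_{r+1} = 11h_r − 28h_{r−1} = 11·(2·7^r + 2·4^r) − 28·(2·7^{r−1} + 2·4^{r−1}) = 2·(11·7 − 28)7^{r−1} + 2·(11·4 − 28)4^{r−1} = 98·7^{r−1} + 32·4^{r−1} = 2·7^{r+1} + 2·4^{r+1}.
This completes the inductive step, so h_m = 2·7^m + 2·4^m for all m ≥ 1.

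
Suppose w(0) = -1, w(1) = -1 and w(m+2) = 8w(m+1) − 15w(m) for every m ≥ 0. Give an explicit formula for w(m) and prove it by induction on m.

Claim: w(m) = 5^m − 2·3^m.

Base cases: w(0) = -1 and 5^0 − 2·3^0 = -1; w(1) = -1 and 5^1 − 2·3^1 = -1.
Assume w(i) = 5^i − 2·3^i for all 0 ≤ i ≤ j, where j ≥ 1.
Then w(j+1) = 8w(j) − 15w(j−1) = 8·(5^j − 2·3^j) − 15·(5^{j−1} − 2·3^{j−1}) = (8·5 − 15)5^{j−1} − 2·(8·3 − 15)3^{j−1} = 25·5^{j−1} − 18·3^{j−1} = 5^{j+1} − 2·3^{j+1}.
So the formula holds for j+1, and by strong induction w(m) = 5^m − 2·3^m for all m ≥ 0.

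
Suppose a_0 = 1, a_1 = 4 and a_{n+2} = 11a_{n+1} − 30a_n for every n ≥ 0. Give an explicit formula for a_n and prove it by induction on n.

Claim: a_n = 2·5^n − 6^n.

Base cases: a_0 = 1 and 2·5^0 − 6^0 = 1; a_1 = 4 and 2·5^1 − 6^1 = 4.
Assume a_i = 2·5^i − 6^i for all 0 ≤ i ≤ j, where j ≥ 1.
Then a_{j+1} = 11a_j − 30a_{j−1} = 11·(2·5^j − 6^j) − 30·(2·5^{j−1} − 6^{j−1}) = 2·(11·5 − 30)5^{j−1} − (11·6 − 30)6^{j−1} = 50·5^{j−1} − 36·6^{j−1} = 2·5^{j+1} − 6^{j+1}.
So the formula holds for j+1, and by strong induction a_n = 2·5^n − 6^n for all n ≥ 0.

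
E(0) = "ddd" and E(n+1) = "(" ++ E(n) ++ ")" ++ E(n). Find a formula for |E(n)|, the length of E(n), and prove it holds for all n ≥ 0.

Claim: |E(n)| = 5·2^n − 2.

Base case: |E(0)| = 3, and 5·2^0 − 2 = 3.
Assume |E(k)| = 5·2^k − 2.
Then |E(k+1)| = 1 + |E(k)| + 1 + |E(k)| = 2|E(k)| + 2 = 2(5·2^k − 2) + 2 = 5·2^{k+1} − 4 + 2 = 5·2^{k+1} − 2.
Hence |E(n)| = 5·2^n − 2 for every n ≥ 0, by induction.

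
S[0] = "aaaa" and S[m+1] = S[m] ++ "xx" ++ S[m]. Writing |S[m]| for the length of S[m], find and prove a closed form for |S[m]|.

Claim: |S[m]| = 6·2^m − 2.

Base case: |S[0]| = 4, and 6·2^0 − 2 = 4.
Assume |S[j]| = 6·2^j − 2.
Then |S[j+1]| = |S[j]| + 2 + |S[j]| = 2|S[j]| + 2 = 2(6·2^j − 2) + 2 = 6·2^{j+1} − 4 + 2 = 6·2^{j+1} − 2.
By induction, |S[m]| = 6·2^m − 2 for all m ≥ 0.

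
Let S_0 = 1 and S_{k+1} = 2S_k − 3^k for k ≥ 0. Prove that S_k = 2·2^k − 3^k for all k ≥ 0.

Base case: S_0 = 1, and 2·2^0 − 3^0 = 2 − 1 = 1.
Assume S_j = 2·2^j − 3^j for some j ≥ 0.
Then S_{j+1} = 2S_j − 3^j = 2·(2·2^j − 3^j) − 3^j = 2·2^{j+1} − 2·3^j − 3^j = 2·2^{j+1} − 3·3^j = 2·2^{j+1} − 3^{j+1}.
By induction, S_k = 2·2^k − 3^k for all k ≥ 0.

S_k = 2·2^k − 3^k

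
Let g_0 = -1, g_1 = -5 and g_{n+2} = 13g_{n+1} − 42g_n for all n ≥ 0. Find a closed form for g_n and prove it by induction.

Claim: g_n = 7^n − 2·6^n.

Base cases: g_0 = -1 and 7^0 − 2·6^0 = -1; g_1 = -5 and 7^1 − 2·6^1 = -5.
Assume g_j = 7^j − 2·6^j for all 0 ≤ j ≤ m, where m ≥ 1.
Then g_{m+1} = 13g_m − 42g_{m−1} = 13·(7^m − 2·6^m) − 42·(7^{m−1} − 2·6^{m−1}) = (13·7 − 42)7^{m−1} − 2·(13·6 − 42)6^{m−1} = 49·7^{m−1} − 72·6^{m−1} = 7^{m+1} − 2·6^{m+1}.
This completes the inductive step, so g_n = 7^n − 2·6^n for all n ≥ 0.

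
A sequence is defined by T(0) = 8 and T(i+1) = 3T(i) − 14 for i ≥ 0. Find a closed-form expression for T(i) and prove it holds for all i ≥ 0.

Claim: T(i) = 3^i + 7.

Base case: T(0) = 8, and 3^0 + 7 = 1 + 7 = 8.
Assume T(k) = 3^k + 7 for some k ≥ 0.
Then T(k+1) = 3T(k) − 14 = 3·(3^k + 7) − 14 = 3^{k+1} + 21 − 14 = 3^{k+1} + 7.
So the formula holds for k+1, and by induction T(i) = 3^i + 7 for all i ≥ 0.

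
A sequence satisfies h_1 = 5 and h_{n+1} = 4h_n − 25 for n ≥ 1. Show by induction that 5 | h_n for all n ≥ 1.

Base case: h_1 = 5 = 5·1, so 5 | h_1.
Assume 5 | h_k, so h_k = 5t for some integer t.
Then h_{k+1} = 4h_k − 25 = 4·(5t) − 25 = 5(4t − 5), so 5 | h_{k+1}.
So the property holds for k+1, and by induction 5 | h_n for all n ≥ 1.

5 | h_n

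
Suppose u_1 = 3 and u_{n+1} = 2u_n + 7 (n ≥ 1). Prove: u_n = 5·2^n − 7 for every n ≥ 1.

Base case: u_1 = 3, and 5·2^1 − 7 = 10 − 7 = 3.
Assume u_m = 5·2^m − 7 for some m ≥ 1.
Then u_{m+1} = 2u_m + 7 = 2·(5·2^m − 7) + 7 = 10·2^m − 14 + 7 = 5·2^{m+1} − 7.
Hence u_n = 5·2^n − 7 for every n ≥ 1, by induction.

u_n = 5·2^n − 7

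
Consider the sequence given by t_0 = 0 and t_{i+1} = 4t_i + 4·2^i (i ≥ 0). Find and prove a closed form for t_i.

Claim: t_i = 2·4^i − 2·2^i.

Base case: t_0 = 0, and 2·4^0 − 2·2^0 = 2 − 2 = 0.
Assume t_m = 2·4^m − 2·2^m for some m ≥ 0.
Then t_{m+1} = 4t_m + 4·2^m = 4·(2·4^m − 2·2^m) + 4·2^m = 2·4^{m+1} − 8·2^m + 4·2^m = 2·4^{m+1} − 4·2^m = 2·4^{m+1} − 2·2^{m+1}.
By induction, t_i = 2·4^i − 2·2^i for all i ≥ 0.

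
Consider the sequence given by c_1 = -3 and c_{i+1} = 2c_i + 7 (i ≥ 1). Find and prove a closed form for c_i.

Claim: c_i = 2^{i+1} − 7.

Base case: c_1 = -3, and 2^{1+1} − 7 = 4 − 7 = -3.
Assume c_r = 2^{r+1} − 7 for some r ≥ 1.
Then c_{r+1} = 2c_r + 7 = 2·(2^{r+1} − 7) + 7 = 2^{r+2} − 14 + 7 = 2^{r+2} − 7.
This completes the inductive step, so c_i = 2^{i+1} − 7 for all i ≥ 1.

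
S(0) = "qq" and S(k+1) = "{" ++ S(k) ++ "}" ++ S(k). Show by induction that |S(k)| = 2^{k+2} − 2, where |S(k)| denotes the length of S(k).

Base case: |S(0)| = 2, and 2^{0+2} − 2 = 2.
Assume |S(j)| = 2^{j+2} − 2.
Then |S(j+1)| = 1 + |S(j)| + 1 + |S(j)| = 2|S(j)| + 2 = 2(2^{j+2} − 2) + 2 = 2^{j+3} − 4 + 2 = 2^{j+3} − 2.
So the formula holds for j+1, and by induction |S(k)| = 2^{k+2} − 2 for all k ≥ 0.

|S(k)| = 2^{k+2} − 2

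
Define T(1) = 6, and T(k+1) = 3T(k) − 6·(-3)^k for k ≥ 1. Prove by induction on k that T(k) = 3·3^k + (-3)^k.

Base case: T(1) = 6, and 3·3^1 + (-3)^1 = 9 − 3 = 6.
Assume T(m) = 3·3^m + (-3)^m for some m ≥ 1.
Then T(m+1) = 3T(m) − 6·(-3)^m = 3·(3·3^m + (-3)^m) − 6·(-3)^m = 3·3^{m+1} + 3·(-3)^m − 6·(-3)^m = 3·3^{m+1} − 3·(-3)^m = 3·3^{m+1} + (-3)^{m+1}.
Hence T(k) = 3·3^k + (-3)^k for every k ≥ 1, by induction.

T(k) = 3·3^k + (-3)^k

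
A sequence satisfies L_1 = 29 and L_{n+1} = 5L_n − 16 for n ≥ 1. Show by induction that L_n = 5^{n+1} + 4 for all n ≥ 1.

Base case: L_1 = 29, and 5^{1+1} + 4 = 25 + 4 = 29.
Assume L_m = 5^{m+1} + 4 for some m ≥ 1.
Then L_{m+1} = 5L_m − 16 = 5·(5^{m+1} + 4) − 16 = 5^{m+2} + 20 − 16 = 5^{m+2} + 4.
This completes the inductive step, so L_n = 5^{n+1} + 4 for all n ≥ 1.

L_n = 5^{n+1} + 4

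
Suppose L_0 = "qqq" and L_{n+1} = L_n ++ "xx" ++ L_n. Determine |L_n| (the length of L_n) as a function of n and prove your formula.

Claim: |L_n| = 5·2^n − 2.

Base case: |L_0| = 3, and 5·2^0 − 2 = 3.
Assume |L_m| = 5·2^m − 2.
Then |L_{m+1}| = |L_m| + 2 + |L_m| = 2|L_m| + 2 = 2(5·2^m − 2) + 2 = 5·2^{m+1} − 4 + 2 = 5·2^{m+1} − 2.
Hence |L_n| = 5·2^n − 2 for every n ≥ 0, by induction.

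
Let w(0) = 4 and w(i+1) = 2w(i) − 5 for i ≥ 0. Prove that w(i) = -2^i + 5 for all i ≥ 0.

Base case: w(0) = 4, and -2^0 + 5 = -1 + 5 = 4.
Assume w(j) = -2^j + 5 for some j ≥ 0.
Then w(j+1) = 2w(j) − 5 = 2·(-2^j + 5) − 5 = -2^{j+1} + 10 − 5 = -2^{j+1} + 5.
This completes the inductive step, so w(i) = -2^i + 5 for all i ≥ 0.

w(i) = -2^i + 5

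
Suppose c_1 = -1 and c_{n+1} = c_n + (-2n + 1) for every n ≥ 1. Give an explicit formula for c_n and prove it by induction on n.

Claim: c_n = -n^2 + 2n − 2.

Base case: c_1 = -1, and -1^2 + 2·1 − 2 = -1.
Assume c_j = -j^2 + 2j − 2.
Then c_{j+1} = c_j + (-2j + 1) = (-j^2 + 2j − 2) + (-2j + 1) = -j^2 − 1,
and -(j+1)^2 + 2·(j+1) − 2 = -j^2 − 1.
Hence c_n = -n^2 + 2n − 2 for every n ≥ 1, by induction.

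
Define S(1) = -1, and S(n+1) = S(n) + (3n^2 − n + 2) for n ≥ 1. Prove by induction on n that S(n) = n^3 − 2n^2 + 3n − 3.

Base case: S(1) = -1, and 1^3 − 2·1^2 + 3·1 − 3 = -1.
Assume S(j) = j^3 − 2j^2 + 3j − 3.
Then S(j+1) = S(j) + (3j^2 − j + 2) = (j^3 − 2j^2 + 3j − 3) + (3j^2 − j + 2) = j^3 + j^2 + 2j − 1,
and (j+1)^3 − 2·(j+1)^2 + 3·(j+1) − 3 = j^3 + j^2 + 2j − 1.
This completes the inductive step, so S(n) = n^3 − 2n^2 + 3n − 3 for all n ≥ 1.

S(n) = n^3 − 2n^2 + 3n − 3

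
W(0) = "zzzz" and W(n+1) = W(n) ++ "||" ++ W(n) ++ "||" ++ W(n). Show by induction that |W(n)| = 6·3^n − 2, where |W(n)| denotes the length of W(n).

Base case: |W(0)| = 4, and 6·3^0 − 2 = 4.
Assume |W(r)| = 6·3^r − 2.
Then |W(r+1)| = 3|W(r)| + 4 = 3(6·3^r − 2) + 4 = 6·3^{r+1} − 6 + 4 = 6·3^{r+1} − 2.
Hence |W(n)| = 6·3^n − 2 for every n ≥ 0, by induction.

|W(n)| = 6·3^n − 2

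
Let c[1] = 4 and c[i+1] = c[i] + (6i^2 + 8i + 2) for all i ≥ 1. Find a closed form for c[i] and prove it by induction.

Claim: c[i] = 2i^3 + i^2 − i + 2.

Base case: c[1] = 4, and 2·1^3 + 1^2 − 1 + 2 = 4.
Assume c[j] = 2j^3 + j^2 − j + 2.
Then c[j+1] = c[j] + (6j^2 + 8j + 2) = (2j^3 + j^2 − j + 2) + (6j^2 + 8j + 2) = 2j^3 + 7j^2 + 7j + 4,
and 2·(j+1)^3 + (j+1)^2 − (j+1) + 2 = 2j^3 + 7j^2 + 7j + 4.
Hence c[i] = 2i^3 + i^2 − i + 2 for every i ≥ 1, by induction.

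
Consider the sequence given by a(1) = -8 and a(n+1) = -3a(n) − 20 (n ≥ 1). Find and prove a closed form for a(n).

Claim: a(n) = (-3)^n − 5.

Base case: a(1) = -8, and (-3)^1 − 5 = -3 − 5 = -8.
Assume a(r) = (-3)^r − 5 for some r ≥ 1.
Then a(r+1) = -3a(r) − 20 = -3·((-3)^r − 5) − 20 = -3·(-3)^r + 15 − 20 = (-3)^{r+1} − 5.
By induction, a(n) = (-3)^n − 5 for all n ≥ 1.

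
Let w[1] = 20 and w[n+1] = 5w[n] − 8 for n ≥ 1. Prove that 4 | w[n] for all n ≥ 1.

Base case: w[1] = 20 = 4·5, so 4 | w[1].
Assume 4 | w[j], so w[j] = 4t for some integer t.
Then w[j+1] = 5w[j] − 8 = 5·(4t) − 8 = 4(5t − 2), so 4 | w[j+1].
This completes the inductive step, so 4 | w[n] for all n ≥ 1.

4 | w[n]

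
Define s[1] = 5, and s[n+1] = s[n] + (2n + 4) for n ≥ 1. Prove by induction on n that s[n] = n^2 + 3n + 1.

Base case: s[1] = 5, and 1^2 + 3·1 + 1 = 5.
Assume s[k] = k^2 + 3k + 1.
Then s[k+1] = s[k] + (2k + 4) = (k^2 + 3k + 1) + (2k + 4) = k^2 + 5k + 5,
and (k+1)^2 + 3·(k+1) + 1 = k^2 + 5k + 5.
Hence s[n] = n^2 + 3n + 1 for every n ≥ 1, by induction.

s[n] = n^2 + 3n + 1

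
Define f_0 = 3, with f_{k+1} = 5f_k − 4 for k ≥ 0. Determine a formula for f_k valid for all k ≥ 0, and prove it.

Claim: f_k = 2·5^k + 1.

Base case: f_0 = 3, and 2·5^0 + 1 = 2 + 1 = 3.
Assume f_j = 2·5^j + 1 for some j ≥ 0.
Then f_{j+1} = 5f_j − 4 = 5·(2·5^j + 1) − 4 = 10·5^j + 5 − 4 = 2·5^{j+1} + 1.
By induction, f_k = 2·5^k + 1 for all k ≥ 0.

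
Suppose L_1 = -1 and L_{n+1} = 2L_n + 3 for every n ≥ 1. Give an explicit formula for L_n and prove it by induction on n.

Claim: L_n = 2^n − 3.

Base case: L_1 = -1, and 2^1 − 3 = 2 − 3 = -1.
Assume L_j = 2^j − 3 for some j ≥ 1.
Then L_{j+1} = 2L_j + 3 = 2·(2^j − 3) + 3 = 2^{j+1} − 6 + 3 = 2^{j+1} − 3.
Hence L_n = 2^n − 3 for every n ≥ 1, by induction.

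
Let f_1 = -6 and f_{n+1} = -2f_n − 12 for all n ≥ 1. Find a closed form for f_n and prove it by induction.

Claim: f_n = (-2)^n − 4.

Base case: f_1 = -6, and (-2)^1 − 4 = -2 − 4 = -6.
Assume f_j = (-2)^j − 4 for some j ≥ 1.
Then f_{j+1} = -2f_j − 12 = -2·((-2)^j − 4) − 12 = -2·(-2)^j + 8 − 12 = (-2)^{j+1} − 4.
By induction, f_n = (-2)^n − 4 for all n ≥ 1.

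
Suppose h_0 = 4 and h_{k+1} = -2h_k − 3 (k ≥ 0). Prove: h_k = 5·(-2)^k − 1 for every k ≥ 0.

Base case: h_0 = 4, and 5·(-2)^0 − 1 = 5 − 1 = 4.
Assume h_m = 5·(-2)^m − 1 for some m ≥ 0.
Then h_{m+1} = -2h_m − 3 = -2·(5·(-2)^m − 1) − 3 = -10·(-2)^m + 2 − 3 = 5·(-2)^{m+1} − 1.
Hence h_k = 5·(-2)^k − 1 for every k ≥ 0, by induction.

h_k = 5·(-2)^k − 1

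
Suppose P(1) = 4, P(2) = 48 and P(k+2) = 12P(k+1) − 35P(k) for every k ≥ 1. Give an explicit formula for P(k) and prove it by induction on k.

Claim: P(k) = 2·7^k − 2·5^k.

Base cases: P(1) = 4 and 2·7^1 − 2·5^1 = 4; P(2) = 48 and 2·7^2 − 2·5^2 = 48.
Assume P(j) = 2·7^j − 2·5^j for all 1 ≤ j ≤ r, where r ≥ 2.
Then P(r+1) = 12P(r) − 35P(r−1) = 12·(2·7^r − 2·5^r) − 35·(2·7^{r−1} − 2·5^{r−1}) = 2·(12·7 − 35)7^{r−1} − 2·(12·5 − 35)5^{r−1} = 98·7^{r−1} − 50·5^{r−1} = 2·7^{r+1} − 2·5^{r+1}.
This completes the inductive step, so P(k) = 2·7^k − 2·5^k for all k ≥ 1.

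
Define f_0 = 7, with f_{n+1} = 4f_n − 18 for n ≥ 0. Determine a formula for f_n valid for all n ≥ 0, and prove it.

Claim: f_n = 4^n + 6.

Base case: f_0 = 7, and 4^0 + 6 = 1 + 6 = 7.
Assume f_j = 4^j + 6 for some j ≥ 0.
Then f_{j+1} = 4f_j − 18 = 4·(4^j + 6) − 18 = 4^{j+1} + 24 − 18 = 4^{j+1} + 6.
This completes the inductive step, so f_n = 4^n + 6 for all n ≥ 0.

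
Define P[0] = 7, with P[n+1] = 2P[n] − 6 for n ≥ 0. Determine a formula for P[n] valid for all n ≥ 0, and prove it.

Claim: P[n] = 2^n + 6.

Base case: P[0] = 7, and 2^0 + 6 = 1 + 6 = 7.
Assume P[j] = 2^j + 6 for some j ≥ 0.
Then P[j+1] = 2P[j] − 6 = 2·(2^j + 6) − 6 = 2^{j+1} + 12 − 6 = 2^{j+1} + 6.
So the formula holds for j+1, and by induction P[n] = 2^n + 6 for all n ≥ 0.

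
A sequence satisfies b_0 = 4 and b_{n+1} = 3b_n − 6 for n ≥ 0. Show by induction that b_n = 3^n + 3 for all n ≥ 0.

Base case: b_0 = 4, and 3^0 + 3 = 1 + 3 = 4.
Assume b_m = 3^m + 3 for some m ≥ 0.
Then b_{m+1} = 3b_m − 6 = 3·(3^m + 3) − 6 = 3^{m+1} + 9 − 6 = 3^{m+1} + 3.
This completes the inductive step, so b_n = 3^n + 3 for all n ≥ 0.

b_n = 3^n + 3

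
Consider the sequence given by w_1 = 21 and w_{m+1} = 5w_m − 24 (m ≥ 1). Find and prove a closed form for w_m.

Claim: w_m = 3·5^m + 6.

Base case: w_1 = 21, and 3·5^1 + 6 = 15 + 6 = 21.
Assume w_j = 3·5^j + 6 for some j ≥ 1.
Then w_{j+1} = 5w_j − 24 = 5·(3·5^j + 6) − 24 = 15·5^j + 30 − 24 = 3·5^{j+1} + 6.
So the formula holds for j+1, and by induction w_m = 3·5^m + 6 for all m ≥ 1.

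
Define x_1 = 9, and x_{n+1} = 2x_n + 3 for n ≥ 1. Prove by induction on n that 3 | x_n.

Base case: x_1 = 9 = 3·3, so 3 | x_1.
Assume 3 | x_m, so x_m = 3t for some integer t.
Then x_{m+1} = 2x_m + 3 = 2·(3t) + 3 = 3(2t + 1), so 3 | x_{m+1}.
By induction, 3 | x_n for all n ≥ 1.

3 | x_n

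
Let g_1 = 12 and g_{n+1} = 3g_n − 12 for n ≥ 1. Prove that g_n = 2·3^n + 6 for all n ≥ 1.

Base case: g_1 = 12, and 2·3^1 + 6 = 6 + 6 = 12.
Assume g_j = 2·3^j + 6 for some j ≥ 1.
Then g_{j+1} = 3g_j − 12 = 3·(2·3^j + 6) − 12 = 6·3^j + 18 − 12 = 2·3^{j+1} + 6.
So the formula holds for j+1, and by induction g_n = 2·3^n + 6 for all n ≥ 1.

g_n = 2·3^n + 6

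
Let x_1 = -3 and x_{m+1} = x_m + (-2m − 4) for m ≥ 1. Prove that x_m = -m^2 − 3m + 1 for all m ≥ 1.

Base case: x_1 = -3, and -1^2 − 3·1 + 1 = -3.
Assume x_j = -j^2 − 3j + 1.
Then x_{j+1} = x_j + (-2j − 4) = (-j^2 − 3j + 1) + (-2j − 4) = -j^2 − 5j − 3,
and -(j+1)^2 − 3·(j+1) + 1 = -j^2 − 5j − 3.
This completes the inductive step, so x_m = -m^2 − 3m + 1 for all m ≥ 1.

x_m = -m^2 − 3m + 1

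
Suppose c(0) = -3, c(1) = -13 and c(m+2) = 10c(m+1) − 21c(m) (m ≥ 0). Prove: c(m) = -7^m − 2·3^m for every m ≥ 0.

Base cases: c(0) = -3 and -7^0 − 2·3^0 = -3; c(1) = -13 and -7^1 − 2·3^1 = -13.
Assume c(j) = -7^j − 2·3^j for all 0 ≤ j ≤ k, where k ≥ 1.
Then c(k+1) = 10c(k) − 21c(k−1) = 10·(-7^k − 2·3^k) − 21·(-7^{k−1} − 2·3^{k−1}) = -(10·7 − 21)7^{k−1} − 2·(10·3 − 21)3^{k−1} = -49·7^{k−1} − 18·3^{k−1} = -7^{k+1} − 2·3^{k+1}.
This completes the inductive step, so c(m) = -7^m − 2·3^m for all m ≥ 0.

c(m) = -7^m − 2·3^m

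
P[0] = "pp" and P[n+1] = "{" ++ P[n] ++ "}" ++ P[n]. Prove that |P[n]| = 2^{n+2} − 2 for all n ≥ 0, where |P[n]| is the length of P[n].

Base case: |P[0]| = 2, and 2^{0+2} − 2 = 2.
Assume |P[k]| = 2^{k+2} − 2.
Then |P[k+1]| = 1 + |P[k]| + 1 + |P[k]| = 2|P[k]| + 2 = 2(2^{k+2} − 2) + 2 = 2^{k+3} − 4 + 2 = 2^{k+3} − 2.
Hence |P[n]| = 2^{n+2} − 2 for every n ≥ 0, by induction.

|P[n]| = 2^{n+2} − 2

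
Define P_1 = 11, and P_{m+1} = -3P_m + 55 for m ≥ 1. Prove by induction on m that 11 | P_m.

Base case: P_1 = 11 = 11·1, so 11 | P_1.
Assume 11 | P_r, so P_r = 11t for some integer t.
Then P_{r+1} = -3P_r + 55 = -3·(11t) + 55 = 11(-3t + 5), so 11 | P_{r+1}.
By induction, 11 | P_m for all m ≥ 1.

11 | P_m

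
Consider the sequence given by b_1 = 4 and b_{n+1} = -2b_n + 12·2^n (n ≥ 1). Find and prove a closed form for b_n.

Claim: b_n = (-2)^n + 3·2^n.

Base case: b_1 = 4, and (-2)^1 + 3·2^1 = -2 + 6 = 4.
Assume b_k = (-2)^k + 3·2^k for some k ≥ 1.
Then b_{k+1} = -2b_k + 12·2^k = -2·((-2)^k + 3·2^k) + 12·2^k = (-2)^{k+1} − 6·2^k + 12·2^k = (-2)^{k+1} + 6·2^k = (-2)^{k+1} + 3·2^{k+1}.
Hence b_n = (-2)^n + 3·2^n for every n ≥ 1, by induction.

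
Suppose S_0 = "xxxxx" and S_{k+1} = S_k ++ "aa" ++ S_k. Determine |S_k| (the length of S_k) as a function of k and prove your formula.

Claim: |S_k| = 7·2^k − 2.

Base case: |S_0| = 5, and 7·2^0 − 2 = 5.
Assume |S_j| = 7·2^j − 2.
Then |S_{j+1}| = |S_j| + 2 + |S_j| = 2|S_j| + 2 = 2(7·2^j − 2) + 2 = 7·2^{j+1} − 4 + 2 = 7·2^{j+1} − 2.
Hence |S_k| = 7·2^k − 2 for every k ≥ 0, by induction.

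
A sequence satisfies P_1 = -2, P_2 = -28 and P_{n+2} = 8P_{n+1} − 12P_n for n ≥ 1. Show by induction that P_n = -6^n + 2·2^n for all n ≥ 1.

Base cases: P_1 = -2 and -6^1 + 2·2^1 = -2; P_2 = -28 and -6^2 + 2·2^2 = -28.
Assume P_j = -6^j + 2·2^j for all 1 ≤ j ≤ m, where m ≥ 2.
Then P_{m+1} = 8P_m − 12P_{m−1} = 8·(-6^m + 2·2^m) − 12·(-6^{m−1} + 2·2^{m−1}) = -(8·6 − 12)6^{m−1} + 2·(8·2 − 12)2^{m−1} = -36·6^{m−1} + 8·2^{m−1} = -6^{m+1} + 2·2^{m+1}.
By strong induction, P_n = -6^n + 2·2^n for all n ≥ 1.

P_n = -6^n + 2·2^n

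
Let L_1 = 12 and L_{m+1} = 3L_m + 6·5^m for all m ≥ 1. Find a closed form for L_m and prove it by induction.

Claim: L_m = -3^m + 3·5^m.

Base case: L_1 = 12, and -3^1 + 3·5^1 = -3 + 15 = 12.
Assume L_r = -3^r + 3·5^r for some r ≥ 1.
Then L_{r+1} = 3L_r + 6·5^r = 3·(-3^r + 3·5^r) + 6·5^r = -3^{r+1} + 9·5^r + 6·5^r = -3^{r+1} + 15·5^r = -3^{r+1} + 3·5^{r+1}.
This completes the inductive step, so L_m = -3^m + 3·5^m for all m ≥ 1.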